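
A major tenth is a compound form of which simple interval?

M3

Take out an octave (7 from the number): 10 − 7 = 3.
So a major tenth is an octave plus a major third. The quality is unchanged.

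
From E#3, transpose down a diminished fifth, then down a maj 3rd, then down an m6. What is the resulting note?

A##1

A diminished fifth down from E#3 is A##2.
Down a major third from A##2: F##2 (4 semitones down).
A minor sixth down from F##2 is A##1.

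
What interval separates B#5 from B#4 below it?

perfect 8th

Descending from B#5 to B#4 is the same interval as ascending B#4 to B#5.
B to B is the same letter name, plus an octave — that makes it an octave of some quality.
The perfect octave spans 12 semitones, and B#4 to B#5 is exactly 12 semitones — so this is a perfect octave.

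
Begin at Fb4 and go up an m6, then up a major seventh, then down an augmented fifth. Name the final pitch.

Fb4 up a minor sixth → Dbb5 (8 semitones).
A major seventh up from Dbb5 is Cb6.
Cb6 down an augmented fifth → Fbb5 (8 semitones).

Fbb5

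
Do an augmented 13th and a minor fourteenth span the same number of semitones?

An augmented thirteenth = 22 semitones = a minor fourteenth; enharmonically equal.

Yes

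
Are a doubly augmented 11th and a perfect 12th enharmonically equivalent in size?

Yes

A doubly augmented eleventh = 19 semitones = a perfect twelfth; enharmonically equal.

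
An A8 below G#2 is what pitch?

G1

An octave keeps the letter name G, an octave down from G.
An augmented octave spans 13 semitones, so from G#2 the target pitch is G1.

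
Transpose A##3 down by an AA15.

A1

The letter stays A (same as the start), shifted two octaves down.
Moving 26 semitones down from A##3 (the size of a doubly augmented fifteenth) reaches A1.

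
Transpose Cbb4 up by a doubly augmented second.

D4

Counting two letter names up from C lands on D.
A doubly augmented second is 4 semitones; 4 semitones up from Cbb4 gives D4.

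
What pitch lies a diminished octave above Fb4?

The letter stays F (same as the start), shifted an octave up.
A diminished octave is 11 semitones; 11 semitones up from Fb4 gives Fbb5.

Fbb5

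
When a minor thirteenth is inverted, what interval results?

First reduce the compound minor thirteenth to its simple form, a minor sixth.
Inverted interval numbers add to nine, so a sixth pairs with a third (6 + 3 = 9).
Quality inverts too: minor becomes major. That makes the inversion a major third.

major third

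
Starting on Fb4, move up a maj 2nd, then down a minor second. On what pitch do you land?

F4

Fb4 up a major second → Gb4 (2 semitones).
Gb4 down a minor second → F4 (1 semitone).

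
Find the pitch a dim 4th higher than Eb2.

Abb2

Four letter names up from E: A.
Moving 4 semitones up from Eb2 (the size of a diminished fourth) reaches Abb2.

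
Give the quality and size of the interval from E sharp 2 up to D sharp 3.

minor seventh

E to D spans seven letter names (E-F-G-A-B-C-D): a seventh.
At 10 semitones, E#2→D#3 falls one short of a major seventh: minor.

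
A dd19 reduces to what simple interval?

Take out 2 octaves (14 from the number): 19 − 14 = 5.
That makes a doubly diminished nineteenth a compound doubly diminished fifth — 2 octaves plus a doubly diminished fifth.

doubly diminished fifth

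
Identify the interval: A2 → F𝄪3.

augmented 6th

A to F spans six letter names (A-B-C-D-E-F), so the interval is some kind of sixth.
A2 to F##3 spans 10 semitones — one semitone wider than the major sixth (9) — giving an augmented sixth.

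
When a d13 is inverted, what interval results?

First reduce the compound diminished thirteenth to its simple form, a diminished sixth.
Inverted interval numbers add to nine, so a sixth pairs with a third (6 + 3 = 9).
The quality also flips — diminished becomes augmented — giving an augmented third.

augmented third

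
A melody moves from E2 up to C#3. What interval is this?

M6

E to C spans six letter names (E-F-G-A-B-C) — that makes it a sixth of some quality.
E2 to C#3 is 9 semitones, matching the major sixth exactly, so the quality is major.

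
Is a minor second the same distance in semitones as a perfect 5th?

A minor second spans 1 semitone; a perfect fifth spans 7 semitones. They differ by 6.

No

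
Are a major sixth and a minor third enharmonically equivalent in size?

A major sixth is 9 semitones but a minor third is 3 semitones — different sizes.

No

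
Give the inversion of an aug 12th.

diminished fourth

First reduce the compound augmented twelfth to its simple form, an augmented fifth.
Inverted interval numbers add to nine, so a fifth pairs with a fourth (5 + 4 = 9).
Quality inverts too: augmented becomes diminished. That makes the inversion a diminished fourth.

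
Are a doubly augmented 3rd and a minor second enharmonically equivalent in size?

No

A doubly augmented third spans 6 semitones; a minor second spans 1 semitone. They differ by 5.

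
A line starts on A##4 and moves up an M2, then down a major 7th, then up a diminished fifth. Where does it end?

G#4

A##4 up a major second → B##4 (2 semitones).
Down a major seventh from B##4: C##4 (11 semitones down).
A diminished fifth up from C##4 is G#4.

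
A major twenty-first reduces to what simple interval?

Subtracting seven from the interval number removes an octave: 21 − 14 = 7.
Quality carries through unchanged, so the simple form is a major seventh.

M7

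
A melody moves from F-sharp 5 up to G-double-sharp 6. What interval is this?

F to G spans two letter names (F-G), plus an octave — that makes it a ninth of some quality.
The major ninth is 14 semitones; here we have 15, one semitone wider: augmented.
(Equivalently, a compound augmented second: an augmented second plus an octave.)

augmented ninth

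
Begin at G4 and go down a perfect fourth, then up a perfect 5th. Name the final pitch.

Down a perfect fourth from G4: D4 (5 semitones down).
D4 up a perfect fifth → A4 (7 semitones).

A4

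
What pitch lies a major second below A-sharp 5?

The second takes the letter from A down to G.
Moving 2 semitones down from A#5 (the size of a major second) reaches G#5.

G-sharp 5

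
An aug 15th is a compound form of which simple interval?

A8

Each octave removed subtracts seven from the number: 15 − 7 = 8.
That makes an augmented fifteenth a compound augmented octave — an octave plus an augmented octave.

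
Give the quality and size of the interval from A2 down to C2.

major 6th

Descending from A2 to C2 is the same interval as ascending C2 to A2.
C to A spans six letter names (C-D-E-F-G-A): a sixth.
C2 to A2 is 9 semitones, matching the major sixth exactly, so the quality is major.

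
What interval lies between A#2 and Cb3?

A to C spans three letter names (A-B-C): a third.
The major third is 4 semitones; here we have 1, three semitones narrower: doubly diminished.

doubly diminished third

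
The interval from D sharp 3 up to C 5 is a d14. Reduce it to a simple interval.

Subtracting seven from the interval number removes an octave: 14 − 7 = 7.
That makes a diminished fourteenth a compound diminished seventh — an octave plus a diminished seventh.

d7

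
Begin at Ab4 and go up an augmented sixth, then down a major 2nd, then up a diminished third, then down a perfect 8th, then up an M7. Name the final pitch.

F5

An augmented sixth up from Ab4 is F#5.
A major second down from F#5 is E5.
A diminished third up from E5 is Gb5.
A perfect octave down from Gb5 is Gb4.
Up a major seventh from Gb4: F5 (11 semitones up).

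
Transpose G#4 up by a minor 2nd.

A4

Counting two letter names up from G lands on A.
A minor second spans 1 semitone, so from G#4 the target pitch is A4.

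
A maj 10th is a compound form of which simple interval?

Take out an octave (7 from the number): 10 − 7 = 3.
Quality carries through unchanged, so the simple form is a major third.

major 3rd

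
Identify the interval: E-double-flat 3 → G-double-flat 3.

E to G spans three letter names (E-F-G): a third.
Ebb3 to Gbb3 is 3 semitones, a half step short of the major third (4), so this is minor.

minor third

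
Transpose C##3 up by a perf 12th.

G##4

The twelfth's letter: C up five letter names plus an octave → G.
Moving 19 semitones up from C##3 (the size of a perfect twelfth) reaches G##4.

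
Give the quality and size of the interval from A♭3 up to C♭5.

minor tenth

A to C spans three letter names (A-B-C), plus an octave, so the interval is some kind of tenth.
A major tenth would be 16 semitones, but Ab3 to Cb5 is 15 — one semitone narrower, making it a minor tenth.
(Equivalently, a compound minor third: a minor third plus an octave.)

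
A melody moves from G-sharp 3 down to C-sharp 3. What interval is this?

perfect 5th

Descending from G#3 to C#3 is the same interval as ascending C#3 to G#3.
C to G spans five letter names (C-D-E-F-G), so the interval is some kind of fifth.
The perfect fifth spans 7 semitones, and C#3 to G#3 is exactly 7 semitones — so this is a perfect fifth.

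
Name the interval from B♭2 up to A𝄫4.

d14

B to A spans seven letter names (B-C-D-E-F-G-A), plus an octave — that makes it a fourteenth of some quality.
Bb2 to Abb4 spans 21 semitones — two semitones narrower than the major fourteenth (23) — giving a diminished fourteenth.
(Equivalently, a compound diminished seventh: a diminished seventh plus an octave.)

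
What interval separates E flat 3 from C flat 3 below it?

Descending from Eb3 to Cb3 is the same interval as ascending Cb3 to Eb3.
C to E spans three letter names (C-D-E) — that makes it a third of some quality.
The major third spans 4 semitones, and Cb3 to Eb3 is exactly 4 semitones — so this is a major third.

major 3rd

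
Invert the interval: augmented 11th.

First reduce the compound augmented eleventh to its simple form, an augmented fourth.
Inverted interval numbers add to nine, so a fourth pairs with a fifth (4 + 5 = 9).
And augmented becomes diminished under inversion, so we get a diminished fifth.

diminished 5th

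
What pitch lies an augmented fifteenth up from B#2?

For a fifteenth the letter name doesn't change: still B, two octaves up.
An augmented fifteenth is 25 semitones; 25 semitones up from B#2 gives B##4.

B##4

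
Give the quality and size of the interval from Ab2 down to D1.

diminished twelfth

Descending from Ab2 to D1 is the same interval as ascending D1 to Ab2.
D to A spans five letter names (D-E-F-G-A), plus an octave, so the interval is some kind of twelfth.
A perfect twelfth would be 19 semitones; D1 to Ab2 is 18, one semitone narrower, so the interval is diminished.
(Equivalently, a compound diminished fifth: a diminished fifth plus an octave.)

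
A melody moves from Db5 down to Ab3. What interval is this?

perfect eleventh

Descending from Db5 to Ab3 is the same interval as ascending Ab3 to Db5.
A to D spans four letter names (A-B-C-D), plus an octave: an eleventh.
Ab3 to Db5 is 17 semitones, matching the perfect eleventh exactly, so the quality is perfect.
(Equivalently, a compound perfect fourth: a perfect fourth plus an octave.)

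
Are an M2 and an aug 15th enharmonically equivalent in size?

2 semitones (major second) vs 25 semitones (augmented fifteenth): not equal.

No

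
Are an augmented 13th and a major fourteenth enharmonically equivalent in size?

No

An augmented thirteenth is 22 semitones but a major fourteenth is 23 semitones — different sizes.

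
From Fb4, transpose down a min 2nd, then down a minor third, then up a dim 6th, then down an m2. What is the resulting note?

Gb4

Fb4 down a minor second → Eb4 (1 semitone).
Down a minor third from Eb4: C4 (3 semitones down).
Up a diminished sixth from C4: Abb4 (7 semitones up).
Down a minor second from Abb4: Gb4 (1 semitone down).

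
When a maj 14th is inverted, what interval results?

First reduce the compound major fourteenth to its simple form, a major seventh.
Interval numbers invert to sum to nine: 7 + 2 = 9, so a seventh inverts to a second.
Quality inverts too: major becomes minor. That makes the inversion a minor second.

minor 2nd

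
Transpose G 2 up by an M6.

The sixth takes the letter from G up to E.
A major sixth is 9 semitones; 9 semitones up from G2 gives E3.

E 3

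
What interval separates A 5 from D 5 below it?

perfect 5th

Descending from A5 to D5 is the same interval as ascending D5 to A5.
D to A spans five letter names (D-E-F-G-A) — that makes it a fifth of some quality.
The perfect fifth spans 7 semitones, and D5 to A5 is exactly 7 semitones — so this is a perfect fifth.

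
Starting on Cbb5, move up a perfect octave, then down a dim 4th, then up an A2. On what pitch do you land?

Up a perfect octave from Cbb5: Cbb6 (12 semitones up).
Down a diminished fourth from Cbb6: Gb5 (4 semitones down).
Up an augmented second from Gb5: A5 (3 semitones up).

A5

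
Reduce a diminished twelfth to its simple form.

d5

Each octave removed subtracts seven from the number: 12 − 7 = 5.
Quality carries through unchanged, so the simple form is a diminished fifth.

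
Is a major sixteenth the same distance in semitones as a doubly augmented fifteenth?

A major sixteenth spans 26 semitones, and a doubly augmented fifteenth also spans 26 semitones — they're enharmonic.

Yes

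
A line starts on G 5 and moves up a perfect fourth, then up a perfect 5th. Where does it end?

A perfect fourth up from G5 is C6.
Up a perfect fifth from C6: G6 (7 semitones up).

G 6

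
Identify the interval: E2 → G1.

Descending from E2 to G1 is the same interval as ascending G1 to E2.
G to E spans six letter names (G-A-B-C-D-E), so the interval is some kind of sixth.
The major sixth spans 9 semitones, and G1 to E2 is exactly 9 semitones — so this is a major sixth.

M6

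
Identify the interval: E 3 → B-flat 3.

diminished fifth

E to B spans five letter names (E-F-G-A-B): a fifth.
E3 to Bb3 spans 6 semitones — one semitone narrower than the perfect fifth (7) — giving a diminished fifth.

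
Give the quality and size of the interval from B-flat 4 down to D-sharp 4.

Descending from Bb4 to D#4 is the same interval as ascending D#4 to Bb4.
D to B spans six letter names (D-E-F-G-A-B): a sixth.
The major sixth is 9 semitones; here we have 7, two semitones narrower: diminished.

diminished sixth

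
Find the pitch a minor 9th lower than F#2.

The ninth's letter: F down two letter names plus an octave → E.
A minor ninth is 13 semitones; 13 semitones down from F#2 gives E#1.

E#1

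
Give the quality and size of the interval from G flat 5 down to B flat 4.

minor 6th

Descending from Gb5 to Bb4 is the same interval as ascending Bb4 to Gb5.
B to G spans six letter names (B-C-D-E-F-G), so the interval is some kind of sixth.
At 8 semitones, Bb4→Gb5 falls one short of a major sixth: minor.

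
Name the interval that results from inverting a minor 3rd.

Interval numbers invert to sum to nine: 3 + 6 = 9, so a third inverts to a sixth.
Quality inverts too: minor becomes major. That makes the inversion a major sixth.

major 6th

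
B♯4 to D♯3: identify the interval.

M13

Descending from B#4 to D#3 is the same interval as ascending D#3 to B#4.
D to B spans six letter names (D-E-F-G-A-B), plus an octave, so the interval is some kind of thirteenth.
The major thirteenth spans 21 semitones, and D#3 to B#4 is exactly 21 semitones — so this is a major thirteenth.
(Equivalently, a compound major sixth: a major sixth plus an octave.)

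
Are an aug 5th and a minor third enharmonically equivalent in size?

No

An augmented fifth is 8 semitones but a minor third is 3 semitones — different sizes.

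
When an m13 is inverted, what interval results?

First reduce the compound minor thirteenth to its simple form, a minor sixth.
Interval numbers invert to sum to nine: 6 + 3 = 9, so a sixth inverts to a third.
The quality also flips — minor becomes major — giving a major third.

major 3rd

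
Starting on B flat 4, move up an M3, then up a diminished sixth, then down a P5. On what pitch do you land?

E double-flat 5

Bb4 up a major third → D5 (4 semitones).
A diminished sixth up from D5 is Bbb5.
Bbb5 down a perfect fifth → Ebb5 (7 semitones).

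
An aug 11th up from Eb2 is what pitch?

A3

The eleventh's letter: E up four letter names plus an octave → A.
Moving 18 semitones up from Eb2 (the size of an augmented eleventh) reaches A3.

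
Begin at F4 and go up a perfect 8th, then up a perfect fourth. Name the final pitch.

Bb5

Up a perfect octave from F4: F5 (12 semitones up).
A perfect fourth up from F5 is Bb5.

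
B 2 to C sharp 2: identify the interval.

Descending from B2 to C#2 is the same interval as ascending C#2 to B2.
C to B spans seven letter names (C-D-E-F-G-A-B), so the interval is some kind of seventh.
C#2 to B2 is 10 semitones, a half step short of the major seventh (11), so this is minor.

minor 7th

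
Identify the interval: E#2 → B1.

Descending from E#2 to B1 is the same interval as ascending B1 to E#2.
B to E spans four letter names (B-C-D-E): a fourth.
The perfect fourth is 5 semitones; here we have 6, one semitone wider: augmented.

augmented 4th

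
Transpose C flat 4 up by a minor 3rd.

The third takes the letter from C up to E.
Moving 3 semitones up from Cb4 (the size of a minor third) reaches Ebb4.

E double-flat 4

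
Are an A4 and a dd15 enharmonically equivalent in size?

No

An augmented fourth spans 6 semitones; a doubly diminished fifteenth spans 22 semitones. They differ by 16.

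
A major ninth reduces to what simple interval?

major second

Take out an octave (7 from the number): 9 − 7 = 2.
That makes a major ninth a compound major second — an octave plus a major second.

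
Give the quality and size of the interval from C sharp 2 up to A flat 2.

C to A spans six letter names (C-D-E-F-G-A): a sixth.
C#2 to Ab2 spans 7 semitones — two semitones narrower than the major sixth (9) — giving a diminished sixth.

d6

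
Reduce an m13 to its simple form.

Take out an octave (7 from the number): 13 − 7 = 6.
So a minor thirteenth is an octave plus a minor sixth. The quality is unchanged.

minor sixth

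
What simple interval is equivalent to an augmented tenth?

Each octave removed subtracts seven from the number: 10 − 7 = 3.
That makes an augmented tenth a compound augmented third — an octave plus an augmented third.

A3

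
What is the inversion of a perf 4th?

Interval numbers invert to sum to nine: 4 + 5 = 9, so a fourth inverts to a fifth.
The quality also flips — perfect stays perfect — giving a perfect fifth.

P5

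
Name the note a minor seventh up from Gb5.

Fb6

Seven letter names up from G: F.
A minor seventh is 10 semitones; 10 semitones up from Gb5 gives Fb6.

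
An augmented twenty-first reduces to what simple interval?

A7

Take out 2 octaves (14 from the number): 21 − 14 = 7.
Quality carries through unchanged, so the simple form is an augmented seventh.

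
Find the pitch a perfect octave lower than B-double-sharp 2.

The letter stays B (same as the start), shifted an octave down.
A perfect octave is 12 semitones; 12 semitones down from B##2 gives B##1.

B-double-sharp 1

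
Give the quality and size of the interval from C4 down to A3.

minor third

Descending from C4 to A3 is the same interval as ascending A3 to C4.
A to C spans three letter names (A-B-C) — that makes it a third of some quality.
A major third would be 4 semitones, but A3 to C4 is 3 — one semitone narrower, making it a minor third.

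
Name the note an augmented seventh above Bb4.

Counting seven letter names up from B lands on A.
Moving 12 semitones up from Bb4 (the size of an augmented seventh) reaches A#5.

A#5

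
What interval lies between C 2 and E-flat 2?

C to E spans three letter names (C-D-E) — that makes it a third of some quality.
At 3 semitones, C2→Eb2 falls one short of a major third: minor.

minor 3rd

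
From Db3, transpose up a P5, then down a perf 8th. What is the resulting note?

A perfect fifth up from Db3 is Ab3.
Ab3 down a perfect octave → Ab2 (12 semitones).

Ab2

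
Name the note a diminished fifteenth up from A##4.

A fifteenth keeps the letter name A, two octaves up from A.
A diminished fifteenth spans 23 semitones, so from A##4 the target pitch is A#6.

A#6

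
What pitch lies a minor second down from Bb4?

The second takes the letter from B down to A.
A minor second is 1 semitone; 1 semitone down from Bb4 gives A4.

A4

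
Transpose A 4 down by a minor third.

F sharp 4

Three letter names down from A: F.
Moving 3 semitones down from A4 (the size of a minor third) reaches F#4.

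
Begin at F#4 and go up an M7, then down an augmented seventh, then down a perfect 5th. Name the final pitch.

A major seventh up from F#4 is E#5.
Down an augmented seventh from E#5: F4 (12 semitones down).
F4 down a perfect fifth → Bb3 (7 semitones).

Bb3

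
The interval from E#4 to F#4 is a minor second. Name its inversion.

major seventh

Interval numbers invert to sum to nine: 2 + 7 = 9, so a second inverts to a seventh.
The quality also flips — minor becomes major — giving a major seventh.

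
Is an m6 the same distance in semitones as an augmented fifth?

Yes

Both span 8 semitones: a minor sixth and an augmented fifth are the same chromatic distance.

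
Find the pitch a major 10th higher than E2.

The tenth's letter: E up three letter names plus an octave → G.
A major tenth spans 16 semitones, so from E2 the target pitch is G#3.

G#3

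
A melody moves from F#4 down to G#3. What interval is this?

minor 7th

Descending from F#4 to G#3 is the same interval as ascending G#3 to F#4.
G to F spans seven letter names (G-A-B-C-D-E-F), so the interval is some kind of seventh.
G#3 to F#4 is 10 semitones, a half step short of the major seventh (11), so this is minor.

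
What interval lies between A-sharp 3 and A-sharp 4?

perfect 8th

A to A is the same letter name, plus an octave — that makes it an octave of some quality.
A#3 to A#4 is 12 semitones, matching the perfect octave exactly, so the quality is perfect.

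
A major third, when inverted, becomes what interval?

The rule of nine gives the new number: 9 − 3 = 6, so a third becomes a sixth.
And major becomes minor under inversion, so we get a minor sixth.

minor sixth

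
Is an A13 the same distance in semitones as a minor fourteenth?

An augmented thirteenth spans 22 semitones, and a minor fourteenth also spans 22 semitones — they're enharmonic.

Yes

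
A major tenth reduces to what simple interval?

Each octave removed subtracts seven from the number: 10 − 7 = 3.
That makes a major tenth a compound major third — an octave plus a major third.

M3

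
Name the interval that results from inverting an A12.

diminished fourth

First reduce the compound augmented twelfth to its simple form, an augmented fifth.
Inverted interval numbers add to nine, so a fifth pairs with a fourth (5 + 4 = 9).
The quality also flips — augmented becomes diminished — giving a diminished fourth.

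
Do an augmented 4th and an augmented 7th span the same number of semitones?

An augmented fourth is 6 semitones but an augmented seventh is 12 semitones — different sizes.

No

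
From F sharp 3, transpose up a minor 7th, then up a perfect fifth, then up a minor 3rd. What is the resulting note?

A minor seventh up from F#3 is E4.
E4 up a perfect fifth → B4 (7 semitones).
A minor third up from B4 is D5.

D 5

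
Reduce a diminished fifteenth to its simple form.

diminished octave

Take out an octave (7 from the number): 15 − 7 = 8.
So a diminished fifteenth is an octave plus a diminished octave. The quality is unchanged.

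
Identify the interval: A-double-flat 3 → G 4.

augmented seventh

A to G spans seven letter names (A-B-C-D-E-F-G) — that makes it a seventh of some quality.
A major seventh would be 11 semitones; Abb3 to G4 is 12, one semitone wider, so the interval is augmented.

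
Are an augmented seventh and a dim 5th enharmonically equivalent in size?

No

An augmented seventh is 12 semitones but a diminished fifth is 6 semitones — different sizes.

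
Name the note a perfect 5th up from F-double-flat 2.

Five letter names up from F: C.
Moving 7 semitones up from Fbb2 (the size of a perfect fifth) reaches Cbb3.

C-double-flat 3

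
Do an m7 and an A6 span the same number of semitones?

Both span 10 semitones: a minor seventh and an augmented sixth are the same chromatic distance.

Yes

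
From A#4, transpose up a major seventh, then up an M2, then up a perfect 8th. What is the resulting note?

A major seventh up from A#4 is G##5.
A major second up from G##5 is A##5.
A##5 up a perfect octave → A##6 (12 semitones).

A##6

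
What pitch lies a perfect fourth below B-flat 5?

The fourth takes the letter from B down to F.
Moving 5 semitones down from Bb5 (the size of a perfect fourth) reaches F5.

F 5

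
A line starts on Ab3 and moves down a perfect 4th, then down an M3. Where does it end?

A perfect fourth down from Ab3 is Eb3.
Down a major third from Eb3: Cb3 (4 semitones down).

Cb3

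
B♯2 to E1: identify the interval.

Descending from B#2 to E1 is the same interval as ascending E1 to B#2.
E to B spans five letter names (E-F-G-A-B), plus an octave: a twelfth.
A perfect twelfth would be 19 semitones; E1 to B#2 is 20, one semitone wider, so the interval is augmented.
(Equivalently, a compound augmented fifth: an augmented fifth plus an octave.)

augmented twelfth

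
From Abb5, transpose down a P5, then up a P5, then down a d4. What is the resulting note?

A perfect fifth down from Abb5 is Dbb5.
Up a perfect fifth from Dbb5: Abb5 (7 semitones up).
A diminished fourth down from Abb5 is Eb5.

Eb5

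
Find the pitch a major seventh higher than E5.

The seventh takes the letter from E up to D.
A major seventh is 11 semitones; 11 semitones up from E5 gives D#6.

D#6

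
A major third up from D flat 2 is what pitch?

Three letter names up from D: F.
A major third spans 4 semitones, so from Db2 the target pitch is F2.

F 2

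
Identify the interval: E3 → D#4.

E to D spans seven letter names (E-F-G-A-B-C-D): a seventh.
E3 to D#4 is 11 semitones, matching the major seventh exactly, so the quality is major.

major 7th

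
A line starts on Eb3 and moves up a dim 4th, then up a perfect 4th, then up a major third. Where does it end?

Fb4

A diminished fourth up from Eb3 is Abb3.
Up a perfect fourth from Abb3: Dbb4 (5 semitones up).
A major third up from Dbb4 is Fb4.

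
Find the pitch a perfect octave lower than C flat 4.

The letter stays C (same as the start), shifted an octave down.
A perfect octave is 12 semitones; 12 semitones down from Cb4 gives Cb3.

C flat 3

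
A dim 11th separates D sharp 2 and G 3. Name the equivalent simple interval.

Subtracting seven from the interval number removes an octave: 11 − 7 = 4.
Quality carries through unchanged, so the simple form is a diminished fourth.

diminished 4th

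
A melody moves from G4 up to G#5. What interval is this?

augmented 8th

G to G is the same letter name, plus an octave, so the interval is some kind of octave.
G4 to G#5 spans 13 semitones — one semitone wider than the perfect octave (12) — giving an augmented octave.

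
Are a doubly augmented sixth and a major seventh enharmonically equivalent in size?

Yes

A doubly augmented sixth = 11 semitones = a major seventh; enharmonically equal.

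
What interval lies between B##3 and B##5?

B to B is the same letter name, plus 2 octaves: a fifteenth.
B##3 to B##5 is 24 semitones, matching the perfect fifteenth exactly, so the quality is perfect.
(Equivalently, a compound perfect octave: a perfect octave plus an octave.)

perfect 15th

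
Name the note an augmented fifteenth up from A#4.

A##6

A fifteenth keeps the letter name A, two octaves up from A.
An augmented fifteenth is 25 semitones; 25 semitones up from A#4 gives A##6.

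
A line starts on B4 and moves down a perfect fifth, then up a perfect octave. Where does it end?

E5

Down a perfect fifth from B4: E4 (7 semitones down).
A perfect octave up from E4 is E5.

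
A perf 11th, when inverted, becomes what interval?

perfect 5th

First reduce the compound perfect eleventh to its simple form, a perfect fourth.
The rule of nine gives the new number: 9 − 4 = 5, so a fourth becomes a fifth.
The quality also flips — perfect stays perfect — giving a perfect fifth.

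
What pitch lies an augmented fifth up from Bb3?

F#4

The fifth takes the letter from B up to F.
An augmented fifth spans 8 semitones, so from Bb3 the target pitch is F#4.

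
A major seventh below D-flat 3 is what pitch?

E-double-flat 2

Seven letter names down from D: E.
A major seventh spans 11 semitones, so from Db3 the target pitch is Ebb2.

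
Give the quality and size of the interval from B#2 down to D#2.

Descending from B#2 to D#2 is the same interval as ascending D#2 to B#2.
D to B spans six letter names (D-E-F-G-A-B): a sixth.
The major sixth spans 9 semitones, and D#2 to B#2 is exactly 9 semitones — so this is a major sixth.

M6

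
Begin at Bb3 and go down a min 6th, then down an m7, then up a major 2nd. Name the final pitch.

A minor sixth down from Bb3 is D3.
Down a minor seventh from D3: E2 (10 semitones down).
Up a major second from E2: F#2 (2 semitones up).

F#2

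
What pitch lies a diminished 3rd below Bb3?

The third takes the letter from B down to G.
A diminished third spans 2 semitones, so from Bb3 the target pitch is G#3.

G#3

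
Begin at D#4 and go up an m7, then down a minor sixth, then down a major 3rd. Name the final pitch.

C#4

A minor seventh up from D#4 is C#5.
C#5 down a minor sixth → E#4 (8 semitones).
Down a major third from E#4: C#4 (4 semitones down).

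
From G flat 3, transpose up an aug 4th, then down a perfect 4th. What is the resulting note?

G 3

An augmented fourth up from Gb3 is C4.
C4 down a perfect fourth → G3 (5 semitones).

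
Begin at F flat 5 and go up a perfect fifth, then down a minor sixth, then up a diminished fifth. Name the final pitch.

Up a perfect fifth from Fb5: Cb6 (7 semitones up).
A minor sixth down from Cb6 is Eb5.
Up a diminished fifth from Eb5: Bbb5 (6 semitones up).

B double-flat 5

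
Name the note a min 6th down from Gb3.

The sixth takes the letter from G down to B.
A minor sixth spans 8 semitones, so from Gb3 the target pitch is Bb2.

Bb2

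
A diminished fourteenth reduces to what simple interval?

Take out an octave (7 from the number): 14 − 7 = 7.
So a diminished fourteenth is an octave plus a diminished seventh. The quality is unchanged.

diminished 7th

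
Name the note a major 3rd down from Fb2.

Dbb2

Counting three letter names down from F lands on D.
A major third is 4 semitones; 4 semitones down from Fb2 gives Dbb2.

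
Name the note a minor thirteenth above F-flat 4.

Counting six letter names plus an octave up from F lands on D.
A minor thirteenth spans 20 semitones, so from Fb4 the target pitch is Dbb6.

D-double-flat 6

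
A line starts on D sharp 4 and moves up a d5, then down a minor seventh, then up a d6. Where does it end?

Up a diminished fifth from D#4: A4 (6 semitones up).
Down a minor seventh from A4: B3 (10 semitones down).
A diminished sixth up from B3 is Gb4.

G flat 4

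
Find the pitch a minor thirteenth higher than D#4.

B5

Six letters up from D (plus an octave) reaches B.
A minor thirteenth spans 20 semitones, so from D#4 the target pitch is B5.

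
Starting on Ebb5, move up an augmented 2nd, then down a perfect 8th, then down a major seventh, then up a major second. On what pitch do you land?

Ebb5 up an augmented second → F5 (3 semitones).
F5 down a perfect octave → F4 (12 semitones).
A major seventh down from F4 is Gb3.
A major second up from Gb3 is Ab3.

Ab3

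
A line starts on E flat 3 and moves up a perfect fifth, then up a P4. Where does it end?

E flat 4

A perfect fifth up from Eb3 is Bb3.
A perfect fourth up from Bb3 is Eb4.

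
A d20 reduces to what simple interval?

Take out 2 octaves (14 from the number): 20 − 14 = 6.
So a diminished twentieth is 2 octaves plus a diminished sixth. The quality is unchanged.

diminished 6th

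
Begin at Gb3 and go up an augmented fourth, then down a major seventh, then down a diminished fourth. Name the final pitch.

A2

Gb3 up an augmented fourth → C4 (6 semitones).
C4 down a major seventh → Db3 (11 semitones).
A diminished fourth down from Db3 is A2.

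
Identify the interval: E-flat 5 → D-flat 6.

E to D spans seven letter names (E-F-G-A-B-C-D), so the interval is some kind of seventh.
A major seventh would be 11 semitones, but Eb5 to Db6 is 10 — one semitone narrower, making it a minor seventh.

minor seventh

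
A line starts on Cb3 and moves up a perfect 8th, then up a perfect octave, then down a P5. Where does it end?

Up a perfect octave from Cb3: Cb4 (12 semitones up).
Up a perfect octave from Cb4: Cb5 (12 semitones up).
Cb5 down a perfect fifth → Fb4 (7 semitones).

Fb4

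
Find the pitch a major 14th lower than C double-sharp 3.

Seven letters down from C (plus an octave) reaches D.
Moving 23 semitones down from C##3 (the size of a major fourteenth) reaches D#1.

D sharp 1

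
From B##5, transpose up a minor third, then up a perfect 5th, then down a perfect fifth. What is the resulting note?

D##6

A minor third up from B##5 is D##6.
D##6 up a perfect fifth → A##6 (7 semitones).
A perfect fifth down from A##6 is D##6.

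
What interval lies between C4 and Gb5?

C to G spans five letter names (C-D-E-F-G), plus an octave, so the interval is some kind of twelfth.
The perfect twelfth is 19 semitones; here we have 18, one semitone narrower: diminished.
(Equivalently, a compound diminished fifth: a diminished fifth plus an octave.)

diminished twelfth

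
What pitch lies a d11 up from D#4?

G5

The eleventh's letter: D up four letter names plus an octave → G.
A diminished eleventh is 16 semitones; 16 semitones up from D#4 gives G5.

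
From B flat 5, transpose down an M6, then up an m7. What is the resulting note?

A major sixth down from Bb5 is Db5.
A minor seventh up from Db5 is Cb6.

C flat 6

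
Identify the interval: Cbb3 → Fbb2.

Descending from Cbb3 to Fbb2 is the same interval as ascending Fbb2 to Cbb3.
F to C spans five letter names (F-G-A-B-C): a fifth.
The perfect fifth spans 7 semitones, and Fbb2 to Cbb3 is exactly 7 semitones — so this is a perfect fifth.

perfect fifth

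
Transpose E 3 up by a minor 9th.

F 4

Counting two letter names plus an octave up from E lands on F.
A minor ninth is 13 semitones; 13 semitones up from E3 gives F4.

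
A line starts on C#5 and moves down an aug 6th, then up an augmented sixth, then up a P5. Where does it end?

C#5 down an augmented sixth → Eb4 (10 semitones).
An augmented sixth up from Eb4 is C#5.
C#5 up a perfect fifth → G#5 (7 semitones).

G#5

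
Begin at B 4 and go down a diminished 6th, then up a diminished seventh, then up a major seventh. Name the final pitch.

B4 down a diminished sixth → D##4 (7 semitones).
A diminished seventh up from D##4 is C#5.
A major seventh up from C#5 is B#5.

B sharp 5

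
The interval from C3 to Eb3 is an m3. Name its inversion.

Interval numbers invert to sum to nine: 3 + 6 = 9, so a third inverts to a sixth.
Quality inverts too: minor becomes major. That makes the inversion a major sixth.

major sixth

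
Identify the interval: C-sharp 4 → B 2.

Descending from C#4 to B2 is the same interval as ascending B2 to C#4.
B to C spans two letter names (B-C), plus an octave — that makes it a ninth of some quality.
B2 to C#4 is 14 semitones, matching the major ninth exactly, so the quality is major.
(Equivalently, a compound major second: a major second plus an octave.)

major ninth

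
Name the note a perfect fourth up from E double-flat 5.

A double-flat 5

Counting four letter names up from E lands on A.
A perfect fourth spans 5 semitones, so from Ebb5 the target pitch is Abb5.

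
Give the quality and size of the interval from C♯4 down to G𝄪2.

d11

Descending from C#4 to G##2 is the same interval as ascending G##2 to C#4.
G to C spans four letter names (G-A-B-C), plus an octave — that makes it an eleventh of some quality.
A perfect eleventh would be 17 semitones; G##2 to C#4 is 16, one semitone narrower, so the interval is diminished.
(Equivalently, a compound diminished fourth: a diminished fourth plus an octave.)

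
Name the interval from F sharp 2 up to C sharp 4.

F to C spans five letter names (F-G-A-B-C), plus an octave: a twelfth.
F#2 to C#4 is 19 semitones, matching the perfect twelfth exactly, so the quality is perfect.
(Equivalently, a compound perfect fifth: a perfect fifth plus an octave.)

perfect 12th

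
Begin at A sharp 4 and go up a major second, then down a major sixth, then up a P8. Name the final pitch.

A major second up from A#4 is B#4.
A major sixth down from B#4 is D#4.
D#4 up a perfect octave → D#5 (12 semitones).

D sharp 5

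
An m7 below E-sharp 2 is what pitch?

Counting seven letter names down from E lands on F.
Moving 10 semitones down from E#2 (the size of a minor seventh) reaches F##1.

F-double-sharp 1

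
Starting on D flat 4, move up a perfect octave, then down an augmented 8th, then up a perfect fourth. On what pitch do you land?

Up a perfect octave from Db4: Db5 (12 semitones up).
An augmented octave down from Db5 is Dbb4.
A perfect fourth up from Dbb4 is Gbb4.

G double-flat 4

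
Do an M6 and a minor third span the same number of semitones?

A major sixth is 9 semitones but a minor third is 3 semitones — different sizes.

No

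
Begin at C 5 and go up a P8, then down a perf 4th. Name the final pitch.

A perfect octave up from C5 is C6.
C6 down a perfect fourth → G5 (5 semitones).

G 5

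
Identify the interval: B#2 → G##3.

major sixth

B to G spans six letter names (B-C-D-E-F-G): a sixth.
Counting semitones, B#2→G##3 is 9, which is the major sixth.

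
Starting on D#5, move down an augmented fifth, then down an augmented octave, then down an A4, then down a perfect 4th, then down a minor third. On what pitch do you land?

D#5 down an augmented fifth → G4 (8 semitones).
An augmented octave down from G4 is Gb3.
Gb3 down an augmented fourth → Dbb3 (6 semitones).
A perfect fourth down from Dbb3 is Abb2.
Down a minor third from Abb2: Fb2 (3 semitones down).

Fb2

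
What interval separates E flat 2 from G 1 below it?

m6

Descending from Eb2 to G1 is the same interval as ascending G1 to Eb2.
G to E spans six letter names (G-A-B-C-D-E): a sixth.
A major sixth would be 9 semitones, but G1 to Eb2 is 8 — one semitone narrower, making it a minor sixth.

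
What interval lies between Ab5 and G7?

A to G spans seven letter names (A-B-C-D-E-F-G), plus an octave, so the interval is some kind of fourteenth.
Counting semitones, Ab5→G7 is 23, which is the major fourteenth.
(Equivalently, a compound major seventh: a major seventh plus an octave.)

major fourteenth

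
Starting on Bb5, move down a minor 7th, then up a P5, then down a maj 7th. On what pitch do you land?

A minor seventh down from Bb5 is C5.
Up a perfect fifth from C5: G5 (7 semitones up).
A major seventh down from G5 is Ab4.

Ab4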